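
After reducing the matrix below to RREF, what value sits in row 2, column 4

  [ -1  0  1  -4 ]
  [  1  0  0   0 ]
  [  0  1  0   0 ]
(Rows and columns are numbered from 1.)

0

R1 → -1·R1
  [ 1  0  -1  4 ]
  [ 1  0   0  0 ]
  [ 0  1   0  0 ]
R2 → R2 − R1
  [ 1  0  -1   4 ]
  [ 0  0   1  -4 ]
  [ 0  1   0   0 ]
R2 <=> R3
  [ 1  0  -1   4 ]
  [ 0  1   0   0 ]
  [ 0  0   1  -4 ]
R1 → R1 + R3
  [ 1  0  0   0 ]
  [ 0  1  0   0 ]
  [ 0  0  1  -4 ]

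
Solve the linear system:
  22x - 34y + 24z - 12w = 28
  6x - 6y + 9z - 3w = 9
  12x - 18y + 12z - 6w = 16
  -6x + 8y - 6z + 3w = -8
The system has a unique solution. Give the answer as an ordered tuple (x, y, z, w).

Form the augmented matrix and row-reduce:
  [ 22  -34  24  -12  |  28 ]
  [  6   -6   9   -3  |   9 ]
  [ 12  -18  12   -6  |  16 ]
  [ -6    8  -6    3  |  -8 ]
ρ1 -> 1/22·ρ1
  [  1  -17/11  12/11  -6/11  |  14/11 ]
  [  6      -6      9     -3  |      9 ]
  [ 12     -18     12     -6  |     16 ]
  [ -6       8     -6      3  |     -8 ]
ρ2 -> ρ2 − 6·ρ1
  [  1  -17/11  12/11  -6/11  |  14/11 ]
  [  0   36/11  27/11   3/11  |  15/11 ]
  [ 12     -18     12     -6  |     16 ]
  [ -6       8     -6      3  |     -8 ]
ρ3 -> ρ3 − 12·ρ1
  [  1  -17/11   12/11  -6/11  |  14/11 ]
  [  0   36/11   27/11   3/11  |  15/11 ]
  [  0    6/11  -12/11   6/11  |   8/11 ]
  [ -6       8      -6      3  |     -8 ]
ρ4 -> ρ4 + 6·ρ1
  [ 1  -17/11   12/11  -6/11  |  14/11 ]
  [ 0   36/11   27/11   3/11  |  15/11 ]
  [ 0    6/11  -12/11   6/11  |   8/11 ]
  [ 0  -14/11    6/11  -3/11  |  -4/11 ]
ρ2 -> 11/36·ρ2
  [ 1  -17/11   12/11  -6/11  |  14/11 ]
  [ 0       1     3/4   1/12  |   5/12 ]
  [ 0    6/11  -12/11   6/11  |   8/11 ]
  [ 0  -14/11    6/11  -3/11  |  -4/11 ]
ρ3 -> ρ3 − 6/11·ρ2
  [ 1  -17/11  12/11  -6/11  |  14/11 ]
  [ 0       1    3/4   1/12  |   5/12 ]
  [ 0       0   -3/2    1/2  |    1/2 ]
  [ 0  -14/11   6/11  -3/11  |  -4/11 ]
ρ4 -> ρ4 + 14/11·ρ2
  [ 1  -17/11  12/11  -6/11  |  14/11 ]
  [ 0       1    3/4   1/12  |   5/12 ]
  [ 0       0   -3/2    1/2  |    1/2 ]
  [ 0       0    3/2   -1/6  |    1/6 ]
ρ3 -> -2/3·ρ3
  [ 1  -17/11  12/11  -6/11  |  14/11 ]
  [ 0       1    3/4   1/12  |   5/12 ]
  [ 0       0      1   -1/3  |   -1/3 ]
  [ 0       0    3/2   -1/6  |    1/6 ]
ρ4 -> ρ4 − 3/2·ρ3
  [ 1  -17/11  12/11  -6/11  |  14/11 ]
  [ 0       1    3/4   1/12  |   5/12 ]
  [ 0       0      1   -1/3  |   -1/3 ]
  [ 0       0      0    1/3  |    2/3 ]
ρ4 -> 3·ρ4
  [ 1  -17/11  12/11  -6/11  |  14/11 ]
  [ 0       1    3/4   1/12  |   5/12 ]
  [ 0       0      1   -1/3  |   -1/3 ]
  [ 0       0      0      1  |      2 ]
ρ3 -> ρ3 + 1/3·ρ4
  [ 1  -17/11  12/11  -6/11  |  14/11 ]
  [ 0       1    3/4   1/12  |   5/12 ]
  [ 0       0      1      0  |    1/3 ]
  [ 0       0      0      1  |      2 ]
ρ2 -> ρ2 − 1/12·ρ4
  [ 1  -17/11  12/11  -6/11  |  14/11 ]
  [ 0       1    3/4      0  |    1/4 ]
  [ 0       0      1      0  |    1/3 ]
  [ 0       0      0      1  |      2 ]
ρ1 -> ρ1 + 6/11·ρ4
  [ 1  -17/11  12/11  0  |  26/11 ]
  [ 0       1    3/4  0  |    1/4 ]
  [ 0       0      1  0  |    1/3 ]
  [ 0       0      0  1  |      2 ]
ρ2 -> ρ2 − 3/4·ρ3
  [ 1  -17/11  12/11  0  |  26/11 ]
  [ 0       1      0  0  |      0 ]
  [ 0       0      1  0  |    1/3 ]
  [ 0       0      0  1  |      2 ]
ρ1 -> ρ1 − 12/11·ρ3
  [ 1  -17/11  0  0  |    2 ]
  [ 0       1  0  0  |    0 ]
  [ 0       0  1  0  |  1/3 ]
  [ 0       0  0  1  |    2 ]
ρ1 -> ρ1 + 17/11·ρ2
  [ 1  0  0  0  |    2 ]
  [ 0  1  0  0  |    0 ]
  [ 0  0  1  0  |  1/3 ]
  [ 0  0  0  1  |    2 ]
Reading off the last column: x = 2, y = 0, z = 1/3, w = 2.

(2, 0, 1/3, 2)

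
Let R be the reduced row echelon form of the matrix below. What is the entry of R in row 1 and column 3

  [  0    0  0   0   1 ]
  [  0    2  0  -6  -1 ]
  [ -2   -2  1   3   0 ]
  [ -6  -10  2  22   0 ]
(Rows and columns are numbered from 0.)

-3

r1 <=> r3
  [ -2   -2  1   3   0 ]
  [  0    2  0  -6  -1 ]
  [  0    0  0   0   1 ]
  [ -6  -10  2  22   0 ]
r1 := -1/2·r1
  [  1    1  -1/2  -3/2   0 ]
  [  0    2     0    -6  -1 ]
  [  0    0     0     0   1 ]
  [ -6  -10     2    22   0 ]
r4 := r4 + 6·r1
  [ 1   1  -1/2  -3/2   0 ]
  [ 0   2     0    -6  -1 ]
  [ 0   0     0     0   1 ]
  [ 0  -4    -1    13   0 ]
r2 := 1/2·r2
  [ 1   1  -1/2  -3/2     0 ]
  [ 0   1     0    -3  -1/2 ]
  [ 0   0     0     0     1 ]
  [ 0  -4    -1    13     0 ]
r4 := r4 + 4·r2
  [ 1  1  -1/2  -3/2     0 ]
  [ 0  1     0    -3  -1/2 ]
  [ 0  0     0     0     1 ]
  [ 0  0    -1     1    -2 ]
r3 <=> r4
  [ 1  1  -1/2  -3/2     0 ]
  [ 0  1     0    -3  -1/2 ]
  [ 0  0    -1     1    -2 ]
  [ 0  0     0     0     1 ]
r3 := -1·r3
  [ 1  1  -1/2  -3/2     0 ]
  [ 0  1     0    -3  -1/2 ]
  [ 0  0     1    -1     2 ]
  [ 0  0     0     0     1 ]
r3 := r3 − 2·r4
  [ 1  1  -1/2  -3/2     0 ]
  [ 0  1     0    -3  -1/2 ]
  [ 0  0     1    -1     0 ]
  [ 0  0     0     0     1 ]
r2 := r2 + 1/2·r4
  [ 1  1  -1/2  -3/2  0 ]
  [ 0  1     0    -3  0 ]
  [ 0  0     1    -1  0 ]
  [ 0  0     0     0  1 ]
r1 := r1 + 1/2·r3
  [ 1  1  0  -2  0 ]
  [ 0  1  0  -3  0 ]
  [ 0  0  1  -1  0 ]
  [ 0  0  0   0  1 ]
r1 := r1 − r2
  [ 1  0  0   1  0 ]
  [ 0  1  0  -3  0 ]
  [ 0  0  1  -1  0 ]
  [ 0  0  0   0  1 ]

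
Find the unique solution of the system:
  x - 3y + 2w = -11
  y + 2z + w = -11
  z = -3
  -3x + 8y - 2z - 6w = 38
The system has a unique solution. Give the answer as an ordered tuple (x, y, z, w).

Form the augmented matrix and row-reduce:
  [  1  -3   0   2  |  -11 ]
  [  0   1   2   1  |  -11 ]
  [  0   0   1   0  |   -3 ]
  [ -3   8  -2  -6  |   38 ]
r4 → r4 + 3·r1
  [ 1  -3   0  2  |  -11 ]
  [ 0   1   2  1  |  -11 ]
  [ 0   0   1  0  |   -3 ]
  [ 0  -1  -2  0  |    5 ]
r4 → r4 + r2
  [ 1  -3  0  2  |  -11 ]
  [ 0   1  2  1  |  -11 ]
  [ 0   0  1  0  |   -3 ]
  [ 0   0  0  1  |   -6 ]
r2 → r2 − r4
  [ 1  -3  0  2  |  -11 ]
  [ 0   1  2  0  |   -5 ]
  [ 0   0  1  0  |   -3 ]
  [ 0   0  0  1  |   -6 ]
r1 → r1 − 2·r4
  [ 1  -3  0  0  |   1 ]
  [ 0   1  2  0  |  -5 ]
  [ 0   0  1  0  |  -3 ]
  [ 0   0  0  1  |  -6 ]
r2 → r2 − 2·r3
  [ 1  -3  0  0  |   1 ]
  [ 0   1  0  0  |   1 ]
  [ 0   0  1  0  |  -3 ]
  [ 0   0  0  1  |  -6 ]
r1 → r1 + 3·r2
  [ 1  0  0  0  |   4 ]
  [ 0  1  0  0  |   1 ]
  [ 0  0  1  0  |  -3 ]
  [ 0  0  0  1  |  -6 ]
Reading off the last column: x = 4, y = 1, z = -3, w = -6.

(4, 1, -3, -6)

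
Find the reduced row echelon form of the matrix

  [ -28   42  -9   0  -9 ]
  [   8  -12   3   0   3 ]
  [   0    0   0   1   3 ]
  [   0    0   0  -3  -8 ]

[[1, -3/2, 0, 0, 0], [0, 0, 1, 0, 0], [0, 0, 0, 1, 0], [0, 0, 0, 0, 1]]

R1 := -1/28·R1
  [ 1  -3/2  9/28   0  9/28 ]
  [ 8   -12     3   0     3 ]
  [ 0     0     0   1     3 ]
  [ 0     0     0  -3    -8 ]
R2 := R2 − 8·R1
  [ 1  -3/2  9/28   0  9/28 ]
  [ 0     0   3/7   0   3/7 ]
  [ 0     0     0   1     3 ]
  [ 0     0     0  -3    -8 ]
R2 := 7/3·R2
  [ 1  -3/2  9/28   0  9/28 ]
  [ 0     0     1   0     1 ]
  [ 0     0     0   1     3 ]
  [ 0     0     0  -3    -8 ]
R4 := R4 + 3·R3
  [ 1  -3/2  9/28  0  9/28 ]
  [ 0     0     1  0     1 ]
  [ 0     0     0  1     3 ]
  [ 0     0     0  0     1 ]
R3 := R3 − 3·R4
  [ 1  -3/2  9/28  0  9/28 ]
  [ 0     0     1  0     1 ]
  [ 0     0     0  1     0 ]
  [ 0     0     0  0     1 ]
R2 := R2 − R4
  [ 1  -3/2  9/28  0  9/28 ]
  [ 0     0     1  0     0 ]
  [ 0     0     0  1     0 ]
  [ 0     0     0  0     1 ]
R1 := R1 − 9/28·R4
  [ 1  -3/2  9/28  0  0 ]
  [ 0     0     1  0  0 ]
  [ 0     0     0  1  0 ]
  [ 0     0     0  0  1 ]
R1 := R1 − 9/28·R2
  [ 1  -3/2  0  0  0 ]
  [ 0     0  1  0  0 ]
  [ 0     0  0  1  0 ]
  [ 0     0  0  0  1 ]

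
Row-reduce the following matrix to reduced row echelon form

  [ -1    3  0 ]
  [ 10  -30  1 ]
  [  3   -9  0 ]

[[1, -3, 0], [0, 0, 1], [0, 0, 0]]

ρ1 ← -1·ρ1
  [  1   -3  0 ]
  [ 10  -30  1 ]
  [  3   -9  0 ]
ρ2 ← ρ2 − 10·ρ1
  [ 1  -3  0 ]
  [ 0   0  1 ]
  [ 3  -9  0 ]
ρ3 ← ρ3 − 3·ρ1
  [ 1  -3  0 ]
  [ 0   0  1 ]
  [ 0   0  0 ]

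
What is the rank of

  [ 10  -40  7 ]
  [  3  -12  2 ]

R1 ← 1/10·R1
  [ 1   -4  7/10 ]
  [ 3  -12     2 ]
R2 ← R2 − 3·R1
  [ 1  -4   7/10 ]
  [ 0   0  -1/10 ]
R2 ← -10·R2
  [ 1  -4  7/10 ]
  [ 0   0     1 ]
R1 ← R1 − 7/10·R2
  [ 1  -4  0 ]
  [ 0   0  1 ]
The reduced form has 2 nonzero rows.

rank = 2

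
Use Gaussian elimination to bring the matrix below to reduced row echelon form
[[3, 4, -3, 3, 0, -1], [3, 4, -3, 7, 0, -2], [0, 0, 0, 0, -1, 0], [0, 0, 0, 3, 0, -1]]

[[1, 4/3, -1, 0, 0, 0], [0, 0, 0, 1, 0, 0], [0, 0, 0, 0, 1, 0], [0, 0, 0, 0, 0, 1]]

R1 -> 1/3·R1
  [ 1  4/3  -1  1   0  -1/3 ]
  [ 3    4  -3  7   0    -2 ]
  [ 0    0   0  0  -1     0 ]
  [ 0    0   0  3   0    -1 ]
R2 -> R2 − 3·R1
  [ 1  4/3  -1  1   0  -1/3 ]
  [ 0    0   0  4   0    -1 ]
  [ 0    0   0  0  -1     0 ]
  [ 0    0   0  3   0    -1 ]
R2 -> 1/4·R2
  [ 1  4/3  -1  1   0  -1/3 ]
  [ 0    0   0  1   0  -1/4 ]
  [ 0    0   0  0  -1     0 ]
  [ 0    0   0  3   0    -1 ]
R4 -> R4 − 3·R2
  [ 1  4/3  -1  1   0  -1/3 ]
  [ 0    0   0  1   0  -1/4 ]
  [ 0    0   0  0  -1     0 ]
  [ 0    0   0  0   0  -1/4 ]
R3 -> -1·R3
  [ 1  4/3  -1  1  0  -1/3 ]
  [ 0    0   0  1  0  -1/4 ]
  [ 0    0   0  0  1     0 ]
  [ 0    0   0  0  0  -1/4 ]
R4 -> -4·R4
  [ 1  4/3  -1  1  0  -1/3 ]
  [ 0    0   0  1  0  -1/4 ]
  [ 0    0   0  0  1     0 ]
  [ 0    0   0  0  0     1 ]
R2 -> R2 + 1/4·R4
  [ 1  4/3  -1  1  0  -1/3 ]
  [ 0    0   0  1  0     0 ]
  [ 0    0   0  0  1     0 ]
  [ 0    0   0  0  0     1 ]
R1 -> R1 + 1/3·R4
  [ 1  4/3  -1  1  0  0 ]
  [ 0    0   0  1  0  0 ]
  [ 0    0   0  0  1  0 ]
  [ 0    0   0  0  0  1 ]
R1 -> R1 − R2
  [ 1  4/3  -1  0  0  0 ]
  [ 0    0   0  1  0  0 ]
  [ 0    0   0  0  1  0 ]
  [ 0    0   0  0  0  1 ]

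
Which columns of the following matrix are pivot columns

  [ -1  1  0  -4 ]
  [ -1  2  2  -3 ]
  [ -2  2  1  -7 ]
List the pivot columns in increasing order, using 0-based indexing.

r1 ← -1·r1
r2 ← r2 + r1
r3 ← r3 + 2·r1
r2 ← r2 − 2·r3
r1 ← r1 + r2
Pivot columns are the columns containing a leading 1.

0, 1, 2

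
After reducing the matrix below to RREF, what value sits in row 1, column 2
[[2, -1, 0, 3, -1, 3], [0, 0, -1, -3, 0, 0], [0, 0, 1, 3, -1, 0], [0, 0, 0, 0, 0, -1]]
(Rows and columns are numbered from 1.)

r1 ← 1/2·r1
  [ 1  -1/2   0  3/2  -1/2  3/2 ]
  [ 0     0  -1   -3     0    0 ]
  [ 0     0   1    3    -1    0 ]
  [ 0     0   0    0     0   -1 ]
r2 ← -1·r2
  [ 1  -1/2  0  3/2  -1/2  3/2 ]
  [ 0     0  1    3     0    0 ]
  [ 0     0  1    3    -1    0 ]
  [ 0     0  0    0     0   -1 ]
r3 ← r3 − r2
  [ 1  -1/2  0  3/2  -1/2  3/2 ]
  [ 0     0  1    3     0    0 ]
  [ 0     0  0    0    -1    0 ]
  [ 0     0  0    0     0   -1 ]
r3 ← -1·r3
  [ 1  -1/2  0  3/2  -1/2  3/2 ]
  [ 0     0  1    3     0    0 ]
  [ 0     0  0    0     1    0 ]
  [ 0     0  0    0     0   -1 ]
r4 ← -1·r4
  [ 1  -1/2  0  3/2  -1/2  3/2 ]
  [ 0     0  1    3     0    0 ]
  [ 0     0  0    0     1    0 ]
  [ 0     0  0    0     0    1 ]
r1 ← r1 − 3/2·r4
  [ 1  -1/2  0  3/2  -1/2  0 ]
  [ 0     0  1    3     0  0 ]
  [ 0     0  0    0     1  0 ]
  [ 0     0  0    0     0  1 ]
r1 ← r1 + 1/2·r3
  [ 1  -1/2  0  3/2  0  0 ]
  [ 0     0  1    3  0  0 ]
  [ 0     0  0    0  1  0 ]
  [ 0     0  0    0  0  1 ]

-1/2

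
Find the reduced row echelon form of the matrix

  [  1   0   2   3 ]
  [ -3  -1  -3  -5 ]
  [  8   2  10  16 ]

[[1, 0, 2, 3], [0, 1, -3, -4], [0, 0, 0, 0]]

r2 := r2 + 3·r1
  [ 1   0   2   3 ]
  [ 0  -1   3   4 ]
  [ 8   2  10  16 ]
r3 := r3 − 8·r1
  [ 1   0   2   3 ]
  [ 0  -1   3   4 ]
  [ 0   2  -6  -8 ]
r2 := -1·r2
  [ 1  0   2   3 ]
  [ 0  1  -3  -4 ]
  [ 0  2  -6  -8 ]
r3 := r3 − 2·r2
  [ 1  0   2   3 ]
  [ 0  1  -3  -4 ]
  [ 0  0   0   0 ]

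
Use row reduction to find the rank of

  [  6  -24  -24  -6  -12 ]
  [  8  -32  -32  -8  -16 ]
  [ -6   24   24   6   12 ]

Multiply R1 by 1/6.
  [  1   -4   -4  -1   -2 ]
  [  8  -32  -32  -8  -16 ]
  [ -6   24   24   6   12 ]
Subtract 8 times R1 from R2.
  [  1  -4  -4  -1  -2 ]
  [  0   0   0   0   0 ]
  [ -6  24  24   6  12 ]
Add 6 times R1 to R3.
  [ 1  -4  -4  -1  -2 ]
  [ 0   0   0   0   0 ]
  [ 0   0   0   0   0 ]
The reduced form has 1 nonzero row.

rank = 1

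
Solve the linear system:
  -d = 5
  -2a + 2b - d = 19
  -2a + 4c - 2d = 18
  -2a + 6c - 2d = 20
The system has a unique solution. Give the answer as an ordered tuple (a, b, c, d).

Form the augmented matrix and row-reduce:
  [  0  0  0  -1  |   5 ]
  [ -2  2  0  -1  |  19 ]
  [ -2  0  4  -2  |  18 ]
  [ -2  0  6  -2  |  20 ]
ρ1 ↔ ρ2
  [ -2  2  0  -1  |  19 ]
  [  0  0  0  -1  |   5 ]
  [ -2  0  4  -2  |  18 ]
  [ -2  0  6  -2  |  20 ]
ρ1 → -1/2·ρ1
  [  1  -1  0  1/2  |  -19/2 ]
  [  0   0  0   -1  |      5 ]
  [ -2   0  4   -2  |     18 ]
  [ -2   0  6   -2  |     20 ]
ρ3 → ρ3 + 2·ρ1
  [  1  -1  0  1/2  |  -19/2 ]
  [  0   0  0   -1  |      5 ]
  [  0  -2  4   -1  |     -1 ]
  [ -2   0  6   -2  |     20 ]
ρ4 → ρ4 + 2·ρ1
  [ 1  -1  0  1/2  |  -19/2 ]
  [ 0   0  0   -1  |      5 ]
  [ 0  -2  4   -1  |     -1 ]
  [ 0  -2  6   -1  |      1 ]
ρ2 ↔ ρ3
  [ 1  -1  0  1/2  |  -19/2 ]
  [ 0  -2  4   -1  |     -1 ]
  [ 0   0  0   -1  |      5 ]
  [ 0  -2  6   -1  |      1 ]
ρ2 → -1/2·ρ2
  [ 1  -1   0  1/2  |  -19/2 ]
  [ 0   1  -2  1/2  |    1/2 ]
  [ 0   0   0   -1  |      5 ]
  [ 0  -2   6   -1  |      1 ]
ρ4 → ρ4 + 2·ρ2
  [ 1  -1   0  1/2  |  -19/2 ]
  [ 0   1  -2  1/2  |    1/2 ]
  [ 0   0   0   -1  |      5 ]
  [ 0   0   2    0  |      2 ]
ρ3 ↔ ρ4
  [ 1  -1   0  1/2  |  -19/2 ]
  [ 0   1  -2  1/2  |    1/2 ]
  [ 0   0   2    0  |      2 ]
  [ 0   0   0   -1  |      5 ]
ρ3 → 1/2·ρ3
  [ 1  -1   0  1/2  |  -19/2 ]
  [ 0   1  -2  1/2  |    1/2 ]
  [ 0   0   1    0  |      1 ]
  [ 0   0   0   -1  |      5 ]
ρ4 → -1·ρ4
  [ 1  -1   0  1/2  |  -19/2 ]
  [ 0   1  -2  1/2  |    1/2 ]
  [ 0   0   1    0  |      1 ]
  [ 0   0   0    1  |     -5 ]
ρ2 → ρ2 − 1/2·ρ4
  [ 1  -1   0  1/2  |  -19/2 ]
  [ 0   1  -2    0  |      3 ]
  [ 0   0   1    0  |      1 ]
  [ 0   0   0    1  |     -5 ]
ρ1 → ρ1 − 1/2·ρ4
  [ 1  -1   0  0  |  -7 ]
  [ 0   1  -2  0  |   3 ]
  [ 0   0   1  0  |   1 ]
  [ 0   0   0  1  |  -5 ]
ρ2 → ρ2 + 2·ρ3
  [ 1  -1  0  0  |  -7 ]
  [ 0   1  0  0  |   5 ]
  [ 0   0  1  0  |   1 ]
  [ 0   0  0  1  |  -5 ]
ρ1 → ρ1 + ρ2
  [ 1  0  0  0  |  -2 ]
  [ 0  1  0  0  |   5 ]
  [ 0  0  1  0  |   1 ]
  [ 0  0  0  1  |  -5 ]
Reading off the last column: a = -2, b = 5, c = 1, d = -5.

(-2, 5, 1, -5)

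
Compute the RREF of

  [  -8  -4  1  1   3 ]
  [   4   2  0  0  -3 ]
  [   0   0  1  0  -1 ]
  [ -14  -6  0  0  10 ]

ρ1 -> -1/8·ρ1
ρ2 -> ρ2 − 4·ρ1
ρ4 -> ρ4 + 14·ρ1
ρ2 ↔ ρ4
ρ4 -> ρ4 − 1/2·ρ3
ρ4 -> 2·ρ4
ρ2 -> ρ2 + 7/4·ρ4
ρ1 -> ρ1 + 1/8·ρ4
ρ2 -> ρ2 + 7/4·ρ3
ρ1 -> ρ1 + 1/8·ρ3
ρ1 -> ρ1 − 1/2·ρ2

[[1, 0, 0, 0, -1/2], [0, 1, 0, 0, -1/2], [0, 0, 1, 0, -1], [0, 0, 0, 1, -2]]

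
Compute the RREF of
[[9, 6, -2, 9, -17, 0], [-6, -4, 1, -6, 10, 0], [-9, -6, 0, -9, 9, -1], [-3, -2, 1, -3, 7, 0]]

R1 -> 1/9·R1
R2 -> R2 + 6·R1
R3 -> R3 + 9·R1
R4 -> R4 + 3·R1
R2 -> -3·R2
R3 -> R3 + 2·R2
R4 -> R4 − 1/3·R2
R3 -> -1·R3
R1 -> R1 + 2/9·R2

[[1, 2/3, 0, 1, -1, 0], [0, 0, 1, 0, 4, 0], [0, 0, 0, 0, 0, 1], [0, 0, 0, 0, 0, 0]]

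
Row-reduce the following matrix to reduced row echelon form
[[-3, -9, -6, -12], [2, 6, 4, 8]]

[[1, 3, 2, 4], [0, 0, 0, 0]]

Multiply R1 by -1/3.
  [ 1  3  2  4 ]
  [ 2  6  4  8 ]
Subtract 2 times R1 from R2.
  [ 1  3  2  4 ]
  [ 0  0  0  0 ]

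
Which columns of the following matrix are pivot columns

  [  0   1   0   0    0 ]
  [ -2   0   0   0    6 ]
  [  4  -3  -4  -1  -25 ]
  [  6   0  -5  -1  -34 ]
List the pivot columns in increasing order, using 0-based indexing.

R1 <-> R2
  [ -2   0   0   0    6 ]
  [  0   1   0   0    0 ]
  [  4  -3  -4  -1  -25 ]
  [  6   0  -5  -1  -34 ]
R1 := -1/2·R1
  [ 1   0   0   0   -3 ]
  [ 0   1   0   0    0 ]
  [ 4  -3  -4  -1  -25 ]
  [ 6   0  -5  -1  -34 ]
R3 := R3 − 4·R1
  [ 1   0   0   0   -3 ]
  [ 0   1   0   0    0 ]
  [ 0  -3  -4  -1  -13 ]
  [ 6   0  -5  -1  -34 ]
R4 := R4 − 6·R1
  [ 1   0   0   0   -3 ]
  [ 0   1   0   0    0 ]
  [ 0  -3  -4  -1  -13 ]
  [ 0   0  -5  -1  -16 ]
R3 := R3 + 3·R2
  [ 1  0   0   0   -3 ]
  [ 0  1   0   0    0 ]
  [ 0  0  -4  -1  -13 ]
  [ 0  0  -5  -1  -16 ]
R3 := -1/4·R3
  [ 1  0   0    0    -3 ]
  [ 0  1   0    0     0 ]
  [ 0  0   1  1/4  13/4 ]
  [ 0  0  -5   -1   -16 ]
R4 := R4 + 5·R3
  [ 1  0  0    0    -3 ]
  [ 0  1  0    0     0 ]
  [ 0  0  1  1/4  13/4 ]
  [ 0  0  0  1/4   1/4 ]
R4 := 4·R4
  [ 1  0  0    0    -3 ]
  [ 0  1  0    0     0 ]
  [ 0  0  1  1/4  13/4 ]
  [ 0  0  0    1     1 ]
R3 := R3 − 1/4·R4
  [ 1  0  0  0  -3 ]
  [ 0  1  0  0   0 ]
  [ 0  0  1  0   3 ]
  [ 0  0  0  1   1 ]
Pivot columns are the columns containing a leading 1.

0, 1, 2, 3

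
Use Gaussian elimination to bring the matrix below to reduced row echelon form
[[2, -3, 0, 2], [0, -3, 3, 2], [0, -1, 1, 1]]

r1 → 1/2·r1
  [ 1  -3/2  0  1 ]
  [ 0    -3  3  2 ]
  [ 0    -1  1  1 ]
r2 → -1/3·r2
  [ 1  -3/2   0     1 ]
  [ 0     1  -1  -2/3 ]
  [ 0    -1   1     1 ]
r3 → r3 + r2
  [ 1  -3/2   0     1 ]
  [ 0     1  -1  -2/3 ]
  [ 0     0   0   1/3 ]
r3 → 3·r3
  [ 1  -3/2   0     1 ]
  [ 0     1  -1  -2/3 ]
  [ 0     0   0     1 ]
r2 → r2 + 2/3·r3
  [ 1  -3/2   0  1 ]
  [ 0     1  -1  0 ]
  [ 0     0   0  1 ]
r1 → r1 − r3
  [ 1  -3/2   0  0 ]
  [ 0     1  -1  0 ]
  [ 0     0   0  1 ]
r1 → r1 + 3/2·r2
  [ 1  0  -3/2  0 ]
  [ 0  1    -1  0 ]
  [ 0  0     0  1 ]

[[1, 0, -3/2, 0], [0, 1, -1, 0], [0, 0, 0, 1]]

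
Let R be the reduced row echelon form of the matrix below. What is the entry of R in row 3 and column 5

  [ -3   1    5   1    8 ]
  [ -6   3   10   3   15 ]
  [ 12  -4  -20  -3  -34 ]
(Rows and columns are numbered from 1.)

Multiply R1 by -1/3.
  [  1  -1/3  -5/3  -1/3  -8/3 ]
  [ -6     3    10     3    15 ]
  [ 12    -4   -20    -3   -34 ]
Add 6 times R1 to R2.
  [  1  -1/3  -5/3  -1/3  -8/3 ]
  [  0     1     0     1    -1 ]
  [ 12    -4   -20    -3   -34 ]
Subtract 12 times R1 from R3.
  [ 1  -1/3  -5/3  -1/3  -8/3 ]
  [ 0     1     0     1    -1 ]
  [ 0     0     0     1    -2 ]
Subtract R3 from R2.
  [ 1  -1/3  -5/3  -1/3  -8/3 ]
  [ 0     1     0     0     1 ]
  [ 0     0     0     1    -2 ]
Add 1/3 times R3 to R1.
  [ 1  -1/3  -5/3  0  -10/3 ]
  [ 0     1     0  0      1 ]
  [ 0     0     0  1     -2 ]
Add 1/3 times R2 to R1.
  [ 1  0  -5/3  0  -3 ]
  [ 0  1     0  0   1 ]
  [ 0  0     0  1  -2 ]

-2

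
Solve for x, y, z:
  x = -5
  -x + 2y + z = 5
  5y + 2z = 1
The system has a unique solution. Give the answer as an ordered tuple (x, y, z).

(-5, 1, -2)

Form the augmented matrix and row-reduce:
  [  1  0  0  |  -5 ]
  [ -1  2  1  |   5 ]
  [  0  5  2  |   1 ]
r2 -> r2 + r1
r2 -> 1/2·r2
r3 -> r3 − 5·r2
r3 -> -2·r3
r2 -> r2 − 1/2·r3
Reading off the last column: x = -5, y = 1, z = -2.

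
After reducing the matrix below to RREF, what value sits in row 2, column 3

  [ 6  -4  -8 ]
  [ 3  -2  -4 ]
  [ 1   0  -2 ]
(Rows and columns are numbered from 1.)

-1

R1 → 1/6·R1
  [ 1  -2/3  -4/3 ]
  [ 3    -2    -4 ]
  [ 1     0    -2 ]
R2 → R2 − 3·R1
  [ 1  -2/3  -4/3 ]
  [ 0     0     0 ]
  [ 1     0    -2 ]
R3 → R3 − R1
  [ 1  -2/3  -4/3 ]
  [ 0     0     0 ]
  [ 0   2/3  -2/3 ]
R2 <-> R3
  [ 1  -2/3  -4/3 ]
  [ 0   2/3  -2/3 ]
  [ 0     0     0 ]
R2 → 3/2·R2
  [ 1  -2/3  -4/3 ]
  [ 0     1    -1 ]
  [ 0     0     0 ]
R1 → R1 + 2/3·R2
  [ 1  0  -2 ]
  [ 0  1  -1 ]
  [ 0  0   0 ]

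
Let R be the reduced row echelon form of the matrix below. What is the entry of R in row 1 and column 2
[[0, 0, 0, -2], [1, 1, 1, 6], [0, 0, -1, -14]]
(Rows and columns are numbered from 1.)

1

Swap r1 and r2.
  [ 1  1   1    6 ]
  [ 0  0   0   -2 ]
  [ 0  0  -1  -14 ]
Swap r2 and r3.
  [ 1  1   1    6 ]
  [ 0  0  -1  -14 ]
  [ 0  0   0   -2 ]
Multiply r2 by -1.
  [ 1  1  1   6 ]
  [ 0  0  1  14 ]
  [ 0  0  0  -2 ]
Multiply r3 by -1/2.
  [ 1  1  1   6 ]
  [ 0  0  1  14 ]
  [ 0  0  0   1 ]
Subtract 14 times r3 from r2.
  [ 1  1  1  6 ]
  [ 0  0  1  0 ]
  [ 0  0  0  1 ]
Subtract 6 times r3 from r1.
  [ 1  1  1  0 ]
  [ 0  0  1  0 ]
  [ 0  0  0  1 ]
Subtract r2 from r1.
  [ 1  1  0  0 ]
  [ 0  0  1  0 ]
  [ 0  0  0  1 ]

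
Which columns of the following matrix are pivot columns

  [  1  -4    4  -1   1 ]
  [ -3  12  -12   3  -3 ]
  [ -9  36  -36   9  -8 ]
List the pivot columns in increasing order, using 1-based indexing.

R2 ← R2 + 3·R1
  [  1  -4    4  -1   1 ]
  [  0   0    0   0   0 ]
  [ -9  36  -36   9  -8 ]
R3 ← R3 + 9·R1
  [ 1  -4  4  -1  1 ]
  [ 0   0  0   0  0 ]
  [ 0   0  0   0  1 ]
R2 ↔ R3
  [ 1  -4  4  -1  1 ]
  [ 0   0  0   0  1 ]
  [ 0   0  0   0  0 ]
R1 ← R1 − R2
  [ 1  -4  4  -1  0 ]
  [ 0   0  0   0  1 ]
  [ 0   0  0   0  0 ]
Pivot columns are the columns containing a leading 1.

1, 5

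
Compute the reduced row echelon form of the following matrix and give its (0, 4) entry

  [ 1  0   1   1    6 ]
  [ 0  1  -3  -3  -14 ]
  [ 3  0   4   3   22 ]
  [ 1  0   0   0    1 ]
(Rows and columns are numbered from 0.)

Subtract 3 times r1 from r3.
Subtract r1 from r4.
Add r3 to r4.
Multiply r4 by -1.
Add 3 times r4 to r2.
Subtract r4 from r1.
Add 3 times r3 to r2.
Subtract r3 from r1.

1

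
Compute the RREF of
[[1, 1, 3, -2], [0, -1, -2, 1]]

ρ2 ← -1·ρ2
  [ 1  1  3  -2 ]
  [ 0  1  2  -1 ]
ρ1 ← ρ1 − ρ2
  [ 1  0  1  -1 ]
  [ 0  1  2  -1 ]

[[1, 0, 1, -1], [0, 1, 2, -1]]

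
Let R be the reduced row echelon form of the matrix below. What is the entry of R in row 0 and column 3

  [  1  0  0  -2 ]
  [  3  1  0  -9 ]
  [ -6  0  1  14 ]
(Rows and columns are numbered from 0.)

R2 -> R2 − 3·R1
  [  1  0  0  -2 ]
  [  0  1  0  -3 ]
  [ -6  0  1  14 ]
R3 -> R3 + 6·R1
  [ 1  0  0  -2 ]
  [ 0  1  0  -3 ]
  [ 0  0  1   2 ]

-2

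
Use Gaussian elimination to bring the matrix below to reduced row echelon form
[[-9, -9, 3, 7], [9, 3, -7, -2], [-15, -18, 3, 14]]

[[1, 0, -1, 0], [0, 1, 2/3, 0], [0, 0, 0, 1]]

ρ1 → -1/9·ρ1
ρ2 → ρ2 − 9·ρ1
ρ3 → ρ3 + 15·ρ1
ρ2 → -1/6·ρ2
ρ3 → ρ3 + 3·ρ2
ρ3 → -6·ρ3
ρ2 → ρ2 + 5/6·ρ3
ρ1 → ρ1 + 7/9·ρ3
ρ1 → ρ1 − ρ2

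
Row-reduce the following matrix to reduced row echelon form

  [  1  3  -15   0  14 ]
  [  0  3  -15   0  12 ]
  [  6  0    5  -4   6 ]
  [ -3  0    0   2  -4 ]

[[1, 0, 0, 0, 2], [0, 1, 0, 0, 2], [0, 0, 1, 0, -2/5], [0, 0, 0, 1, 1]]

R3 -> R3 − 6·R1
R4 -> R4 + 3·R1
R2 -> 1/3·R2
R3 -> R3 + 18·R2
R4 -> R4 − 9·R2
R3 -> 1/5·R3
R4 -> 1/2·R4
R3 -> R3 + 4/5·R4
R2 -> R2 + 5·R3
R1 -> R1 + 15·R3
R1 -> R1 − 3·R2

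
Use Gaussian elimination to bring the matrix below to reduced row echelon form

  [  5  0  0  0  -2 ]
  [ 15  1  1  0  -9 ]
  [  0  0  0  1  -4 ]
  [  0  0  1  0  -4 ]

[[1, 0, 0, 0, -2/5], [0, 1, 0, 0, 1], [0, 0, 1, 0, -4], [0, 0, 0, 1, -4]]

R1 → 1/5·R1
  [  1  0  0  0  -2/5 ]
  [ 15  1  1  0    -9 ]
  [  0  0  0  1    -4 ]
  [  0  0  1  0    -4 ]
R2 → R2 − 15·R1
  [ 1  0  0  0  -2/5 ]
  [ 0  1  1  0    -3 ]
  [ 0  0  0  1    -4 ]
  [ 0  0  1  0    -4 ]
R3 <-> R4
  [ 1  0  0  0  -2/5 ]
  [ 0  1  1  0    -3 ]
  [ 0  0  1  0    -4 ]
  [ 0  0  0  1    -4 ]
R2 → R2 − R3
  [ 1  0  0  0  -2/5 ]
  [ 0  1  0  0     1 ]
  [ 0  0  1  0    -4 ]
  [ 0  0  0  1    -4 ]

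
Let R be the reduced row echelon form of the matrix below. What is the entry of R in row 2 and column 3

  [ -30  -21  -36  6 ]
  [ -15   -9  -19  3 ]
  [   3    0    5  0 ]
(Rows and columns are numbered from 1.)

R1 → -1/30·R1
  [   1  7/10  6/5  -1/5 ]
  [ -15    -9  -19     3 ]
  [   3     0    5     0 ]
R2 → R2 + 15·R1
  [ 1  7/10  6/5  -1/5 ]
  [ 0   3/2   -1     0 ]
  [ 3     0    5     0 ]
R3 → R3 − 3·R1
  [ 1    7/10  6/5  -1/5 ]
  [ 0     3/2   -1     0 ]
  [ 0  -21/10  7/5   3/5 ]
R2 → 2/3·R2
  [ 1    7/10   6/5  -1/5 ]
  [ 0       1  -2/3     0 ]
  [ 0  -21/10   7/5   3/5 ]
R3 → R3 + 21/10·R2
  [ 1  7/10   6/5  -1/5 ]
  [ 0     1  -2/3     0 ]
  [ 0     0     0   3/5 ]
R3 → 5/3·R3
  [ 1  7/10   6/5  -1/5 ]
  [ 0     1  -2/3     0 ]
  [ 0     0     0     1 ]
R1 → R1 + 1/5·R3
  [ 1  7/10   6/5  0 ]
  [ 0     1  -2/3  0 ]
  [ 0     0     0  1 ]
R1 → R1 − 7/10·R2
  [ 1  0   5/3  0 ]
  [ 0  1  -2/3  0 ]
  [ 0  0     0  1 ]

-2/3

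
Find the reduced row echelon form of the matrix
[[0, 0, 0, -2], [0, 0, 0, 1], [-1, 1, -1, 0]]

[[1, -1, 1, 0], [0, 0, 0, 1], [0, 0, 0, 0]]

R1 <-> R3
  [ -1  1  -1   0 ]
  [  0  0   0   1 ]
  [  0  0   0  -2 ]
R1 -> -1·R1
  [ 1  -1  1   0 ]
  [ 0   0  0   1 ]
  [ 0   0  0  -2 ]
R3 -> R3 + 2·R2
  [ 1  -1  1  0 ]
  [ 0   0  0  1 ]
  [ 0   0  0  0 ]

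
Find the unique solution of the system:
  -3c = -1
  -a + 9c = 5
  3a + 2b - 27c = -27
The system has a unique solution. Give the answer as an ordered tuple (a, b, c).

(-2, -6, 1/3)

Form the augmented matrix and row-reduce:
  [  0  0   -3  |   -1 ]
  [ -1  0    9  |    5 ]
  [  3  2  -27  |  -27 ]
ρ1 ↔ ρ2
  [ -1  0    9  |    5 ]
  [  0  0   -3  |   -1 ]
  [  3  2  -27  |  -27 ]
ρ1 ← -1·ρ1
  [ 1  0   -9  |   -5 ]
  [ 0  0   -3  |   -1 ]
  [ 3  2  -27  |  -27 ]
ρ3 ← ρ3 − 3·ρ1
  [ 1  0  -9  |   -5 ]
  [ 0  0  -3  |   -1 ]
  [ 0  2   0  |  -12 ]
ρ2 ↔ ρ3
  [ 1  0  -9  |   -5 ]
  [ 0  2   0  |  -12 ]
  [ 0  0  -3  |   -1 ]
ρ2 ← 1/2·ρ2
  [ 1  0  -9  |  -5 ]
  [ 0  1   0  |  -6 ]
  [ 0  0  -3  |  -1 ]
ρ3 ← -1/3·ρ3
  [ 1  0  -9  |   -5 ]
  [ 0  1   0  |   -6 ]
  [ 0  0   1  |  1/3 ]
ρ1 ← ρ1 + 9·ρ3
  [ 1  0  0  |   -2 ]
  [ 0  1  0  |   -6 ]
  [ 0  0  1  |  1/3 ]
Reading off the last column: a = -2, b = -6, c = 1/3.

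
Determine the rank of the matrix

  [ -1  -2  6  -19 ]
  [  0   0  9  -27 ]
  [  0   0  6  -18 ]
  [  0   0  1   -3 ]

rank = 2

Multiply ρ1 by -1.
  [ 1  2  -6   19 ]
  [ 0  0   9  -27 ]
  [ 0  0   6  -18 ]
  [ 0  0   1   -3 ]
Multiply ρ2 by 1/9.
  [ 1  2  -6   19 ]
  [ 0  0   1   -3 ]
  [ 0  0   6  -18 ]
  [ 0  0   1   -3 ]
Subtract 6 times ρ2 from ρ3.
  [ 1  2  -6  19 ]
  [ 0  0   1  -3 ]
  [ 0  0   0   0 ]
  [ 0  0   1  -3 ]
Subtract ρ2 from ρ4.
  [ 1  2  -6  19 ]
  [ 0  0   1  -3 ]
  [ 0  0   0   0 ]
  [ 0  0   0   0 ]
Add 6 times ρ2 to ρ1.
  [ 1  2  0   1 ]
  [ 0  0  1  -3 ]
  [ 0  0  0   0 ]
  [ 0  0  0   0 ]
The reduced form has 2 nonzero rows.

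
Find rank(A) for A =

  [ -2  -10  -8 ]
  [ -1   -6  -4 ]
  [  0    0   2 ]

rank = 3

Multiply r1 by -1/2.
  [  1   5   4 ]
  [ -1  -6  -4 ]
  [  0   0   2 ]
Add r1 to r2.
  [ 1   5  4 ]
  [ 0  -1  0 ]
  [ 0   0  2 ]
Multiply r2 by -1.
  [ 1  5  4 ]
  [ 0  1  0 ]
  [ 0  0  2 ]
Multiply r3 by 1/2.
  [ 1  5  4 ]
  [ 0  1  0 ]
  [ 0  0  1 ]
Subtract 4 times r3 from r1.
  [ 1  5  0 ]
  [ 0  1  0 ]
  [ 0  0  1 ]
Subtract 5 times r2 from r1.
  [ 1  0  0 ]
  [ 0  1  0 ]
  [ 0  0  1 ]
The reduced form has 3 nonzero rows.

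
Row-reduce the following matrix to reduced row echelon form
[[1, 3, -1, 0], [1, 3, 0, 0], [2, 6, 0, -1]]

R2 → R2 − R1
  [ 1  3  -1   0 ]
  [ 0  0   1   0 ]
  [ 2  6   0  -1 ]
R3 → R3 − 2·R1
  [ 1  3  -1   0 ]
  [ 0  0   1   0 ]
  [ 0  0   2  -1 ]
R3 → R3 − 2·R2
  [ 1  3  -1   0 ]
  [ 0  0   1   0 ]
  [ 0  0   0  -1 ]
R3 → -1·R3
  [ 1  3  -1  0 ]
  [ 0  0   1  0 ]
  [ 0  0   0  1 ]
R1 → R1 + R2
  [ 1  3  0  0 ]
  [ 0  0  1  0 ]
  [ 0  0  0  1 ]

[[1, 3, 0, 0], [0, 0, 1, 0], [0, 0, 0, 1]]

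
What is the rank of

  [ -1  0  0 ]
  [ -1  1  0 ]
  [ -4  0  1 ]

rank = 3

R1 -> -1·R1
  [  1  0  0 ]
  [ -1  1  0 ]
  [ -4  0  1 ]
R2 -> R2 + R1
  [  1  0  0 ]
  [  0  1  0 ]
  [ -4  0  1 ]
R3 -> R3 + 4·R1
  [ 1  0  0 ]
  [ 0  1  0 ]
  [ 0  0  1 ]
The reduced form has 3 nonzero rows.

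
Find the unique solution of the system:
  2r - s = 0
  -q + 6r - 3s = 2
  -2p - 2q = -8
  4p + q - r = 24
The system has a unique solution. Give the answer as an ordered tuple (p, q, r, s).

Form the augmented matrix and row-reduce:
  [  0   0   2  -1  |   0 ]
  [  0  -1   6  -3  |   2 ]
  [ -2  -2   0   0  |  -8 ]
  [  4   1  -1   0  |  24 ]
r1 <-> r3
  [ -2  -2   0   0  |  -8 ]
  [  0  -1   6  -3  |   2 ]
  [  0   0   2  -1  |   0 ]
  [  4   1  -1   0  |  24 ]
r1 ← -1/2·r1
  [ 1   1   0   0  |   4 ]
  [ 0  -1   6  -3  |   2 ]
  [ 0   0   2  -1  |   0 ]
  [ 4   1  -1   0  |  24 ]
r4 ← r4 − 4·r1
  [ 1   1   0   0  |  4 ]
  [ 0  -1   6  -3  |  2 ]
  [ 0   0   2  -1  |  0 ]
  [ 0  -3  -1   0  |  8 ]
r2 ← -1·r2
  [ 1   1   0   0  |   4 ]
  [ 0   1  -6   3  |  -2 ]
  [ 0   0   2  -1  |   0 ]
  [ 0  -3  -1   0  |   8 ]
r4 ← r4 + 3·r2
  [ 1  1    0   0  |   4 ]
  [ 0  1   -6   3  |  -2 ]
  [ 0  0    2  -1  |   0 ]
  [ 0  0  -19   9  |   2 ]
r3 ← 1/2·r3
  [ 1  1    0     0  |   4 ]
  [ 0  1   -6     3  |  -2 ]
  [ 0  0    1  -1/2  |   0 ]
  [ 0  0  -19     9  |   2 ]
r4 ← r4 + 19·r3
  [ 1  1   0     0  |   4 ]
  [ 0  1  -6     3  |  -2 ]
  [ 0  0   1  -1/2  |   0 ]
  [ 0  0   0  -1/2  |   2 ]
r4 ← -2·r4
  [ 1  1   0     0  |   4 ]
  [ 0  1  -6     3  |  -2 ]
  [ 0  0   1  -1/2  |   0 ]
  [ 0  0   0     1  |  -4 ]
r3 ← r3 + 1/2·r4
  [ 1  1   0  0  |   4 ]
  [ 0  1  -6  3  |  -2 ]
  [ 0  0   1  0  |  -2 ]
  [ 0  0   0  1  |  -4 ]
r2 ← r2 − 3·r4
  [ 1  1   0  0  |   4 ]
  [ 0  1  -6  0  |  10 ]
  [ 0  0   1  0  |  -2 ]
  [ 0  0   0  1  |  -4 ]
r2 ← r2 + 6·r3
  [ 1  1  0  0  |   4 ]
  [ 0  1  0  0  |  -2 ]
  [ 0  0  1  0  |  -2 ]
  [ 0  0  0  1  |  -4 ]
r1 ← r1 − r2
  [ 1  0  0  0  |   6 ]
  [ 0  1  0  0  |  -2 ]
  [ 0  0  1  0  |  -2 ]
  [ 0  0  0  1  |  -4 ]
Reading off the last column: p = 6, q = -2, r = -2, s = -4.

(6, -2, -2, -4)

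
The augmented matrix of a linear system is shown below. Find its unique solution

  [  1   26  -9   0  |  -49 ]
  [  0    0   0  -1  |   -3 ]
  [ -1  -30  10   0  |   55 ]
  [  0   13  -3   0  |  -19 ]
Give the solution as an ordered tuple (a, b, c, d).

(-5, -1, 2, 3)

R3 -> R3 + R1
  [ 1  26  -9   0  |  -49 ]
  [ 0   0   0  -1  |   -3 ]
  [ 0  -4   1   0  |    6 ]
  [ 0  13  -3   0  |  -19 ]
R2 <=> R3
  [ 1  26  -9   0  |  -49 ]
  [ 0  -4   1   0  |    6 ]
  [ 0   0   0  -1  |   -3 ]
  [ 0  13  -3   0  |  -19 ]
R2 -> -1/4·R2
  [ 1  26    -9   0  |   -49 ]
  [ 0   1  -1/4   0  |  -3/2 ]
  [ 0   0     0  -1  |    -3 ]
  [ 0  13    -3   0  |   -19 ]
R4 -> R4 − 13·R2
  [ 1  26    -9   0  |   -49 ]
  [ 0   1  -1/4   0  |  -3/2 ]
  [ 0   0     0  -1  |    -3 ]
  [ 0   0   1/4   0  |   1/2 ]
R3 <=> R4
  [ 1  26    -9   0  |   -49 ]
  [ 0   1  -1/4   0  |  -3/2 ]
  [ 0   0   1/4   0  |   1/2 ]
  [ 0   0     0  -1  |    -3 ]
R3 -> 4·R3
  [ 1  26    -9   0  |   -49 ]
  [ 0   1  -1/4   0  |  -3/2 ]
  [ 0   0     1   0  |     2 ]
  [ 0   0     0  -1  |    -3 ]
R4 -> -1·R4
  [ 1  26    -9  0  |   -49 ]
  [ 0   1  -1/4  0  |  -3/2 ]
  [ 0   0     1  0  |     2 ]
  [ 0   0     0  1  |     3 ]
R2 -> R2 + 1/4·R3
  [ 1  26  -9  0  |  -49 ]
  [ 0   1   0  0  |   -1 ]
  [ 0   0   1  0  |    2 ]
  [ 0   0   0  1  |    3 ]
R1 -> R1 + 9·R3
  [ 1  26  0  0  |  -31 ]
  [ 0   1  0  0  |   -1 ]
  [ 0   0  1  0  |    2 ]
  [ 0   0  0  1  |    3 ]
R1 -> R1 − 26·R2
  [ 1  0  0  0  |  -5 ]
  [ 0  1  0  0  |  -1 ]
  [ 0  0  1  0  |   2 ]
  [ 0  0  0  1  |   3 ]
Reading off the last column: a = -5, b = -1, c = 2, d = 3.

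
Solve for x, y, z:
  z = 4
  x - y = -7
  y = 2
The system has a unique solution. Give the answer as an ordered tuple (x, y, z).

Form the augmented matrix and row-reduce:
  [ 0   0  1  |   4 ]
  [ 1  -1  0  |  -7 ]
  [ 0   1  0  |   2 ]
ρ1 <=> ρ2
  [ 1  -1  0  |  -7 ]
  [ 0   0  1  |   4 ]
  [ 0   1  0  |   2 ]
ρ2 <=> ρ3
  [ 1  -1  0  |  -7 ]
  [ 0   1  0  |   2 ]
  [ 0   0  1  |   4 ]
ρ1 → ρ1 + ρ2
  [ 1  0  0  |  -5 ]
  [ 0  1  0  |   2 ]
  [ 0  0  1  |   4 ]
Reading off the last column: x = -5, y = 2, z = 4.

(-5, 2, 4)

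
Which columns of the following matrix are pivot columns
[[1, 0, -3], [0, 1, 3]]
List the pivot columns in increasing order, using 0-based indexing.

Pivot columns are the columns containing a leading 1.

0, 1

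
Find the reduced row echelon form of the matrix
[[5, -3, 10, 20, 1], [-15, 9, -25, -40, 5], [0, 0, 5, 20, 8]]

[[1, -3/5, 0, -4, -3], [0, 0, 1, 4, 8/5], [0, 0, 0, 0, 0]]

ρ1 -> 1/5·ρ1
  [   1  -3/5    2    4  1/5 ]
  [ -15     9  -25  -40    5 ]
  [   0     0    5   20    8 ]
ρ2 -> ρ2 + 15·ρ1
  [ 1  -3/5  2   4  1/5 ]
  [ 0     0  5  20    8 ]
  [ 0     0  5  20    8 ]
ρ2 -> 1/5·ρ2
  [ 1  -3/5  2   4  1/5 ]
  [ 0     0  1   4  8/5 ]
  [ 0     0  5  20    8 ]
ρ3 -> ρ3 − 5·ρ2
  [ 1  -3/5  2  4  1/5 ]
  [ 0     0  1  4  8/5 ]
  [ 0     0  0  0    0 ]
ρ1 -> ρ1 − 2·ρ2
  [ 1  -3/5  0  -4   -3 ]
  [ 0     0  1   4  8/5 ]
  [ 0     0  0   0    0 ]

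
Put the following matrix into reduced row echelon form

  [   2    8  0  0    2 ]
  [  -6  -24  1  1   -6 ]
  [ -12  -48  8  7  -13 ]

[[1, 4, 0, 0, 1], [0, 0, 1, 0, -1], [0, 0, 0, 1, 1]]

r1 -> 1/2·r1
r2 -> r2 + 6·r1
r3 -> r3 + 12·r1
r3 -> r3 − 8·r2
r3 -> -1·r3
r2 -> r2 − r3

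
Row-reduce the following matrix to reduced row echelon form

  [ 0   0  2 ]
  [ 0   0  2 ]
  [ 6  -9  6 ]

ρ1 <=> ρ3
  [ 6  -9  6 ]
  [ 0   0  2 ]
  [ 0   0  2 ]
ρ1 := 1/6·ρ1
  [ 1  -3/2  1 ]
  [ 0     0  2 ]
  [ 0     0  2 ]
ρ2 := 1/2·ρ2
  [ 1  -3/2  1 ]
  [ 0     0  1 ]
  [ 0     0  2 ]
ρ3 := ρ3 − 2·ρ2
  [ 1  -3/2  1 ]
  [ 0     0  1 ]
  [ 0     0  0 ]
ρ1 := ρ1 − ρ2
  [ 1  -3/2  0 ]
  [ 0     0  1 ]
  [ 0     0  0 ]

[[1, -3/2, 0], [0, 0, 1], [0, 0, 0]]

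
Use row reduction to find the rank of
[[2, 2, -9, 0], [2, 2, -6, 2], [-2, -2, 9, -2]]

ρ1 := 1/2·ρ1
  [  1   1  -9/2   0 ]
  [  2   2    -6   2 ]
  [ -2  -2     9  -2 ]
ρ2 := ρ2 − 2·ρ1
  [  1   1  -9/2   0 ]
  [  0   0     3   2 ]
  [ -2  -2     9  -2 ]
ρ3 := ρ3 + 2·ρ1
  [ 1  1  -9/2   0 ]
  [ 0  0     3   2 ]
  [ 0  0     0  -2 ]
ρ2 := 1/3·ρ2
  [ 1  1  -9/2    0 ]
  [ 0  0     1  2/3 ]
  [ 0  0     0   -2 ]
ρ3 := -1/2·ρ3
  [ 1  1  -9/2    0 ]
  [ 0  0     1  2/3 ]
  [ 0  0     0    1 ]
ρ2 := ρ2 − 2/3·ρ3
  [ 1  1  -9/2  0 ]
  [ 0  0     1  0 ]
  [ 0  0     0  1 ]
ρ1 := ρ1 + 9/2·ρ2
  [ 1  1  0  0 ]
  [ 0  0  1  0 ]
  [ 0  0  0  1 ]
The reduced form has 3 nonzero rows.

rank = 3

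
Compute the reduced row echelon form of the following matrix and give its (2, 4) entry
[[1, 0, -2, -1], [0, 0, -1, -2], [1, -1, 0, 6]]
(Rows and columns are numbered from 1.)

-3

Subtract r1 from r3.
  [ 1   0  -2  -1 ]
  [ 0   0  -1  -2 ]
  [ 0  -1   2   7 ]
Swap r2 and r3.
  [ 1   0  -2  -1 ]
  [ 0  -1   2   7 ]
  [ 0   0  -1  -2 ]
Multiply r2 by -1.
  [ 1  0  -2  -1 ]
  [ 0  1  -2  -7 ]
  [ 0  0  -1  -2 ]
Multiply r3 by -1.
  [ 1  0  -2  -1 ]
  [ 0  1  -2  -7 ]
  [ 0  0   1   2 ]
Add 2 times r3 to r2.
  [ 1  0  -2  -1 ]
  [ 0  1   0  -3 ]
  [ 0  0   1   2 ]
Add 2 times r3 to r1.
  [ 1  0  0   3 ]
  [ 0  1  0  -3 ]
  [ 0  0  1   2 ]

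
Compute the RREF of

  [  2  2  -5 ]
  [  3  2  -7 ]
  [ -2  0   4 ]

[[1, 0, -2], [0, 1, -1/2], [0, 0, 0]]

Multiply R1 by 1/2.
  [  1  1  -5/2 ]
  [  3  2    -7 ]
  [ -2  0     4 ]
Subtract 3 times R1 from R2.
  [  1   1  -5/2 ]
  [  0  -1   1/2 ]
  [ -2   0     4 ]
Add 2 times R1 to R3.
  [ 1   1  -5/2 ]
  [ 0  -1   1/2 ]
  [ 0   2    -1 ]
Multiply R2 by -1.
  [ 1  1  -5/2 ]
  [ 0  1  -1/2 ]
  [ 0  2    -1 ]
Subtract 2 times R2 from R3.
  [ 1  1  -5/2 ]
  [ 0  1  -1/2 ]
  [ 0  0     0 ]
Subtract R2 from R1.
  [ 1  0    -2 ]
  [ 0  1  -1/2 ]
  [ 0  0     0 ]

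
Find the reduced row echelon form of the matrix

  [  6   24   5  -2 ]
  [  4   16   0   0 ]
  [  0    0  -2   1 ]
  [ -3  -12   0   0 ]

[[1, 4, 0, 0], [0, 0, 1, 0], [0, 0, 0, 1], [0, 0, 0, 0]]

R1 := 1/6·R1
  [  1    4  5/6  -1/3 ]
  [  4   16    0     0 ]
  [  0    0   -2     1 ]
  [ -3  -12    0     0 ]
R2 := R2 − 4·R1
  [  1    4    5/6  -1/3 ]
  [  0    0  -10/3   4/3 ]
  [  0    0     -2     1 ]
  [ -3  -12      0     0 ]
R4 := R4 + 3·R1
  [ 1  4    5/6  -1/3 ]
  [ 0  0  -10/3   4/3 ]
  [ 0  0     -2     1 ]
  [ 0  0    5/2    -1 ]
R2 := -3/10·R2
  [ 1  4  5/6  -1/3 ]
  [ 0  0    1  -2/5 ]
  [ 0  0   -2     1 ]
  [ 0  0  5/2    -1 ]
R3 := R3 + 2·R2
  [ 1  4  5/6  -1/3 ]
  [ 0  0    1  -2/5 ]
  [ 0  0    0   1/5 ]
  [ 0  0  5/2    -1 ]
R4 := R4 − 5/2·R2
  [ 1  4  5/6  -1/3 ]
  [ 0  0    1  -2/5 ]
  [ 0  0    0   1/5 ]
  [ 0  0    0     0 ]
R3 := 5·R3
  [ 1  4  5/6  -1/3 ]
  [ 0  0    1  -2/5 ]
  [ 0  0    0     1 ]
  [ 0  0    0     0 ]
R2 := R2 + 2/5·R3
  [ 1  4  5/6  -1/3 ]
  [ 0  0    1     0 ]
  [ 0  0    0     1 ]
  [ 0  0    0     0 ]
R1 := R1 + 1/3·R3
  [ 1  4  5/6  0 ]
  [ 0  0    1  0 ]
  [ 0  0    0  1 ]
  [ 0  0    0  0 ]
R1 := R1 − 5/6·R2
  [ 1  4  0  0 ]
  [ 0  0  1  0 ]
  [ 0  0  0  1 ]
  [ 0  0  0  0 ]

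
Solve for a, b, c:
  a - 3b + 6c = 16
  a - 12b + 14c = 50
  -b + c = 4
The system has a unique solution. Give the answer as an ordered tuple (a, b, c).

Form the augmented matrix and row-reduce:
  [ 1   -3   6  |  16 ]
  [ 1  -12  14  |  50 ]
  [ 0   -1   1  |   4 ]
Subtract r1 from r2.
Multiply r2 by -1/9.
Add r2 to r3.
Multiply r3 by 9.
Add 8/9 times r3 to r2.
Subtract 6 times r3 from r1.
Add 3 times r2 to r1.
Reading off the last column: a = -2, b = -2, c = 2.

(-2, -2, 2)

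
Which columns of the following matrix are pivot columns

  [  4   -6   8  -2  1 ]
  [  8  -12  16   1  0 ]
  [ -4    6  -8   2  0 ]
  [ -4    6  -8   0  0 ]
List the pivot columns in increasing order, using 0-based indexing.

r1 -> 1/4·r1
  [  1  -3/2   2  -1/2  1/4 ]
  [  8   -12  16     1    0 ]
  [ -4     6  -8     2    0 ]
  [ -4     6  -8     0    0 ]
r2 -> r2 − 8·r1
  [  1  -3/2   2  -1/2  1/4 ]
  [  0     0   0     5   -2 ]
  [ -4     6  -8     2    0 ]
  [ -4     6  -8     0    0 ]
r3 -> r3 + 4·r1
  [  1  -3/2   2  -1/2  1/4 ]
  [  0     0   0     5   -2 ]
  [  0     0   0     0    1 ]
  [ -4     6  -8     0    0 ]
r4 -> r4 + 4·r1
  [ 1  -3/2  2  -1/2  1/4 ]
  [ 0     0  0     5   -2 ]
  [ 0     0  0     0    1 ]
  [ 0     0  0    -2    1 ]
r2 -> 1/5·r2
  [ 1  -3/2  2  -1/2   1/4 ]
  [ 0     0  0     1  -2/5 ]
  [ 0     0  0     0     1 ]
  [ 0     0  0    -2     1 ]
r4 -> r4 + 2·r2
  [ 1  -3/2  2  -1/2   1/4 ]
  [ 0     0  0     1  -2/5 ]
  [ 0     0  0     0     1 ]
  [ 0     0  0     0   1/5 ]
r4 -> r4 − 1/5·r3
  [ 1  -3/2  2  -1/2   1/4 ]
  [ 0     0  0     1  -2/5 ]
  [ 0     0  0     0     1 ]
  [ 0     0  0     0     0 ]
r2 -> r2 + 2/5·r3
  [ 1  -3/2  2  -1/2  1/4 ]
  [ 0     0  0     1    0 ]
  [ 0     0  0     0    1 ]
  [ 0     0  0     0    0 ]
r1 -> r1 − 1/4·r3
  [ 1  -3/2  2  -1/2  0 ]
  [ 0     0  0     1  0 ]
  [ 0     0  0     0  1 ]
  [ 0     0  0     0  0 ]
r1 -> r1 + 1/2·r2
  [ 1  -3/2  2  0  0 ]
  [ 0     0  0  1  0 ]
  [ 0     0  0  0  1 ]
  [ 0     0  0  0  0 ]
Pivot columns are the columns containing a leading 1.

0, 3, 4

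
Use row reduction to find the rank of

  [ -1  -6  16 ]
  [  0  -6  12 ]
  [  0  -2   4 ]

rank = 2

Multiply r1 by -1.
  [ 1   6  -16 ]
  [ 0  -6   12 ]
  [ 0  -2    4 ]
Multiply r2 by -1/6.
  [ 1   6  -16 ]
  [ 0   1   -2 ]
  [ 0  -2    4 ]
Add 2 times r2 to r3.
  [ 1  6  -16 ]
  [ 0  1   -2 ]
  [ 0  0    0 ]
Subtract 6 times r2 from r1.
  [ 1  0  -4 ]
  [ 0  1  -2 ]
  [ 0  0   0 ]
The reduced form has 2 nonzero rows.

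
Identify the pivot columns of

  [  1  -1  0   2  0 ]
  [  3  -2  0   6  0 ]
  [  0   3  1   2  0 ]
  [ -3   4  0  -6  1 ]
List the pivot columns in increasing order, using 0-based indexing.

ρ2 ← ρ2 − 3·ρ1
ρ4 ← ρ4 + 3·ρ1
ρ3 ← ρ3 − 3·ρ2
ρ4 ← ρ4 − ρ2
ρ1 ← ρ1 + ρ2
Pivot columns are the columns containing a leading 1.

0, 1, 2, 4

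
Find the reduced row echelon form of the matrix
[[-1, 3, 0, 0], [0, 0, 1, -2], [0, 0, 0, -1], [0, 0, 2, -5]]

[[1, -3, 0, 0], [0, 0, 1, 0], [0, 0, 0, 1], [0, 0, 0, 0]]

R1 := -1·R1
  [ 1  -3  0   0 ]
  [ 0   0  1  -2 ]
  [ 0   0  0  -1 ]
  [ 0   0  2  -5 ]
R4 := R4 − 2·R2
  [ 1  -3  0   0 ]
  [ 0   0  1  -2 ]
  [ 0   0  0  -1 ]
  [ 0   0  0  -1 ]
R3 := -1·R3
  [ 1  -3  0   0 ]
  [ 0   0  1  -2 ]
  [ 0   0  0   1 ]
  [ 0   0  0  -1 ]
R4 := R4 + R3
  [ 1  -3  0   0 ]
  [ 0   0  1  -2 ]
  [ 0   0  0   1 ]
  [ 0   0  0   0 ]
R2 := R2 + 2·R3
  [ 1  -3  0  0 ]
  [ 0   0  1  0 ]
  [ 0   0  0  1 ]
  [ 0   0  0  0 ]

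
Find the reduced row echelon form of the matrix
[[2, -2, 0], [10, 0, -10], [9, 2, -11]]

[[1, 0, -1], [0, 1, -1], [0, 0, 0]]

ρ1 ← 1/2·ρ1
ρ2 ← ρ2 − 10·ρ1
ρ3 ← ρ3 − 9·ρ1
ρ2 ← 1/10·ρ2
ρ3 ← ρ3 − 11·ρ2
ρ1 ← ρ1 + ρ2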